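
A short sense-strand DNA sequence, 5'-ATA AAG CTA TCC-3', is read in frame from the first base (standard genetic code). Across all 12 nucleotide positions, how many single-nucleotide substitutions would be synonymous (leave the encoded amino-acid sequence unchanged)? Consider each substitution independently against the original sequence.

Codon 1 (ATA, Ile): 2 synonymous substitutions.
Codon 2 (AAG, Lys): 1 synonymous substitution.
Codon 3 (CTA, Leu): 4 synonymous substitutions.
Codon 4 (TCC, Ser): 3 synonymous substitutions.
Total: 2 + 1 + 4 + 3 = 10.

10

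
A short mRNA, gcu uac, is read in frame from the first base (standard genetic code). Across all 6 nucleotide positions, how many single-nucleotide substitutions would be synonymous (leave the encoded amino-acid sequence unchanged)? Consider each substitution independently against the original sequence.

4

Codon 1 (GCU, Ala): 3 synonymous substitutions.
Codon 2 (UAC, Tyr): 1 synonymous substitution.
Total: 3 + 1 = 4.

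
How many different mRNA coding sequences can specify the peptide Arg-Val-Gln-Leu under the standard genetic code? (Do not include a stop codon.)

Arg: 6 codons.
Val: 4 codons.
Gln: 2 codons.
Leu: 6 codons.
6 × 4 × 2 × 6 = 288.

288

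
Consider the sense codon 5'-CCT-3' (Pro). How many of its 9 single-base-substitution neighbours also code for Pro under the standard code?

Position 1: none → 0 synonymous.
Position 2: none → 0 synonymous.
Position 3: CCC, CCA, CCG → 3 synonymous.
Total: 0 + 0 + 3 = 3.

3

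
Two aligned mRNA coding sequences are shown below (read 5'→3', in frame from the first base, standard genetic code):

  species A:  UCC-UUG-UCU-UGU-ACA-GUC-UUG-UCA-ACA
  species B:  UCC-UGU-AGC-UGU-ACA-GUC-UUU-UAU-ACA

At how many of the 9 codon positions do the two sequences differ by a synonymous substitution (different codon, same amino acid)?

1

Codon 1: UCC Ser / UCC Ser — identical.
Codon 2: UUG Leu / UGU Cys — nonsynonymous.
Codon 3: UCU Ser / AGC Ser — synonymous.
Codon 4: UGU Cys / UGU Cys — identical.
Codon 5: ACA Thr / ACA Thr — identical.
Codon 6: GUC Val / GUC Val — identical.
Codon 7: UUG Leu / UUU Phe — nonsynonymous.
Codon 8: UCA Ser / UAU Tyr — nonsynonymous.
Codon 9: ACA Thr / ACA Thr — identical.
Synonymous differences: 1.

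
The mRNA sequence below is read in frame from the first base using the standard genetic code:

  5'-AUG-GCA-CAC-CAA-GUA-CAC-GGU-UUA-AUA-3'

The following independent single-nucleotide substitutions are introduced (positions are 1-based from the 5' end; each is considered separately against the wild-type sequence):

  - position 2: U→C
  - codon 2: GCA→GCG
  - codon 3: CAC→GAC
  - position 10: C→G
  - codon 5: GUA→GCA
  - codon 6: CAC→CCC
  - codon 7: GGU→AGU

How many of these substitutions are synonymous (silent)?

1

Codon 1: AUG (Met) → ACG (Thr) — missense.
Codon 2: GCA (Ala) → GCG (Ala) — synonymous.
Codon 3: CAC (His) → GAC (Asp) — missense.
Codon 4: CAA (Gln) → GAA (Glu) — missense.
Codon 5: GUA (Val) → GCA (Ala) — missense.
Codon 6: CAC (His) → CCC (Pro) — missense.
Codon 7: GGU (Gly) → AGU (Ser) — missense.
Synonymous: 1 of 7.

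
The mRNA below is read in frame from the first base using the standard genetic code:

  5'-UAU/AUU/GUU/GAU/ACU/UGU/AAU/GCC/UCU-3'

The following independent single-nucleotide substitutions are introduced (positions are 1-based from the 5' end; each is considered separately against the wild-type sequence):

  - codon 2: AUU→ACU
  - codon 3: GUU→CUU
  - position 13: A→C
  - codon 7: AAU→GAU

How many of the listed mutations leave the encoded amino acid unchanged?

Codon 2: AUU (Ile) → ACU (Thr) — missense.
Codon 3: GUU (Val) → CUU (Leu) — missense.
Codon 5: ACU (Thr) → CCU (Pro) — missense.
Codon 7: AAU (Asn) → GAU (Asp) — missense.
Synonymous: 0 of 4.

0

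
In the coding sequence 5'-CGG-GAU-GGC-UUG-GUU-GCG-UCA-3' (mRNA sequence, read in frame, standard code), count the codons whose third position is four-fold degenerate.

5

Codon 1 CGG (Arg): third position 4-fold.
Codon 2 GAU (Asp): third position 2-fold.
Codon 3 GGC (Gly): third position 4-fold.
Codon 4 UUG (Leu): third position 2-fold.
Codon 5 GUU (Val): third position 4-fold.
Codon 6 GCG (Ala): third position 4-fold.
Codon 7 UCA (Ser): third position 4-fold.
Four-fold degenerate third positions: 5.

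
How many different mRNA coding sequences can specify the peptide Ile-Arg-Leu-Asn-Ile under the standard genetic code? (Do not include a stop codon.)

648

Ile: 3 codons.
Arg: 6 codons.
Leu: 6 codons.
Asn: 2 codons.
Ile: 3 codons.
3 × 6 × 6 × 2 × 3 = 648.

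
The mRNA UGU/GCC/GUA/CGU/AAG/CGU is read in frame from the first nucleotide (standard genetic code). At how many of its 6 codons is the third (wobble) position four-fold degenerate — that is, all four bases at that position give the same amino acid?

Codon 1 UGU (Cys): third position 2-fold.
Codon 2 GCC (Ala): third position 4-fold.
Codon 3 GUA (Val): third position 4-fold.
Codon 4 CGU (Arg): third position 4-fold.
Codon 5 AAG (Lys): third position 2-fold.
Codon 6 CGU (Arg): third position 4-fold.
Four-fold degenerate third positions: 4.

4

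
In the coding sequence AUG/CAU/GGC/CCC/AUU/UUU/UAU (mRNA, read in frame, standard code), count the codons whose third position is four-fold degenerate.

2

Codon 1 AUG (Met): third position 1-fold.
Codon 2 CAU (His): third position 2-fold.
Codon 3 GGC (Gly): third position 4-fold.
Codon 4 CCC (Pro): third position 4-fold.
Codon 5 AUU (Ile): third position 3-fold.
Codon 6 UUU (Phe): third position 2-fold.
Codon 7 UAU (Tyr): third position 2-fold.
Four-fold degenerate third positions: 2.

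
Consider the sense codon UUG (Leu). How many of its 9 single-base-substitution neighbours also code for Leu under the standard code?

2

Position 1: CUG → 1 synonymous.
Position 2: none → 0 synonymous.
Position 3: UUA → 1 synonymous.
Total: 1 + 0 + 1 = 2.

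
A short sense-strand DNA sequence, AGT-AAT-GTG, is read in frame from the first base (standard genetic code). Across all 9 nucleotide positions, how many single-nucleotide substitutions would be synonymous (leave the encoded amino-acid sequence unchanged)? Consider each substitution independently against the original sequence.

5

Codon 1 (AGT, Ser): 1 synonymous substitution.
Codon 2 (AAT, Asn): 1 synonymous substitution.
Codon 3 (GTG, Val): 3 synonymous substitutions.
Total: 1 + 1 + 3 = 5.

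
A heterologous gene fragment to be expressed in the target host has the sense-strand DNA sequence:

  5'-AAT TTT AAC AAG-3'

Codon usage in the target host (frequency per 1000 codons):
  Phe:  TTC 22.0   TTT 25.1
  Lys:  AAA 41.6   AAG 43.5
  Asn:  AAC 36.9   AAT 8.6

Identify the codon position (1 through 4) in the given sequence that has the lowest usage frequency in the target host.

1

Codon 1 AAT (Asn): 8.6 per 1000.
Codon 2 TTT (Phe): 25.1 per 1000.
Codon 3 AAC (Asn): 36.9 per 1000.
Codon 4 AAG (Lys): 43.5 per 1000.
Lowest frequency is 8.6 at codon 1.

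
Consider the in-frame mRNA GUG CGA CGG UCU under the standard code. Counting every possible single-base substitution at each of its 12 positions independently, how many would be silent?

Codon 1 (GUG, Val): 3 synonymous substitutions.
Codon 2 (CGA, Arg): 4 synonymous substitutions.
Codon 3 (CGG, Arg): 4 synonymous substitutions.
Codon 4 (UCU, Ser): 3 synonymous substitutions.
Total: 3 + 4 + 4 + 3 = 14.

14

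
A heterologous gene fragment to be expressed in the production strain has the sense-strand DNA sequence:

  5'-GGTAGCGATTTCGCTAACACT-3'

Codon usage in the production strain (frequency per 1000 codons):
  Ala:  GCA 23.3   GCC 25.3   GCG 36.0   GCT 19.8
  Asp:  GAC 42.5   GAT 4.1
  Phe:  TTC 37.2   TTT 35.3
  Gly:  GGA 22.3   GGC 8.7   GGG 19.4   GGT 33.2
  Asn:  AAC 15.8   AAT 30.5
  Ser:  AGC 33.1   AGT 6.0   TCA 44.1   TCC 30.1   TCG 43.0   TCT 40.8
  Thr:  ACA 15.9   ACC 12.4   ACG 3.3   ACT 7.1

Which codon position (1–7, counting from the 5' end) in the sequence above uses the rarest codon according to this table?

3

Codon 1 GGT (Gly): 33.2 per 1000.
Codon 2 AGC (Ser): 33.1 per 1000.
Codon 3 GAT (Asp): 4.1 per 1000.
Codon 4 TTC (Phe): 37.2 per 1000.
Codon 5 GCT (Ala): 19.8 per 1000.
Codon 6 AAC (Asn): 15.8 per 1000.
Codon 7 ACT (Thr): 7.1 per 1000.
Lowest frequency is 4.1 at codon 3.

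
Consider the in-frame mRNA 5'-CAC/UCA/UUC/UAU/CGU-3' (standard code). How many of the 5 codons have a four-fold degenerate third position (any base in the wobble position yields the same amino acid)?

2

Codon 1 CAC (His): third position 2-fold.
Codon 2 UCA (Ser): third position 4-fold.
Codon 3 UUC (Phe): third position 2-fold.
Codon 4 UAU (Tyr): third position 2-fold.
Codon 5 CGU (Arg): third position 4-fold.
Four-fold degenerate third positions: 2.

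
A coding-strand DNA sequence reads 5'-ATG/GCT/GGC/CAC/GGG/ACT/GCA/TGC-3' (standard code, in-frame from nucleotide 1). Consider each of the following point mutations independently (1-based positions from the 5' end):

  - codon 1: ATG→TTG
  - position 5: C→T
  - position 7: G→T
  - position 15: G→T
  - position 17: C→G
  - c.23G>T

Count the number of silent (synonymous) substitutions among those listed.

Codon 1: ATG (Met) → TTG (Leu) — missense.
Codon 2: GCT (Ala) → GTT (Val) — missense.
Codon 3: GGC (Gly) → TGC (Cys) — missense.
Codon 5: GGG (Gly) → GGT (Gly) — synonymous.
Codon 6: ACT (Thr) → AGT (Ser) — missense.
Codon 8: TGC (Cys) → TTC (Phe) — missense.
Synonymous: 1 of 6.

1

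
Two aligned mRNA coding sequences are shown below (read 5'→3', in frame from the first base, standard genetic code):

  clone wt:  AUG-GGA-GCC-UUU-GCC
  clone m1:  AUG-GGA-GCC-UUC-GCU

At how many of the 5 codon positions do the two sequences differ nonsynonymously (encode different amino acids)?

0

Codon 1: AUG Met / AUG Met — identical.
Codon 2: GGA Gly / GGA Gly — identical.
Codon 3: GCC Ala / GCC Ala — identical.
Codon 4: UUU Phe / UUC Phe — synonymous.
Codon 5: GCC Ala / GCU Ala — synonymous.
Nonsynonymous differences: 0.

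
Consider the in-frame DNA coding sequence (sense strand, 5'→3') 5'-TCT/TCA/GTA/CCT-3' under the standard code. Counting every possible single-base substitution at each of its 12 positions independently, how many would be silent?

Codon 1 (TCT, Ser): 3 synonymous substitutions.
Codon 2 (TCA, Ser): 3 synonymous substitutions.
Codon 3 (GTA, Val): 3 synonymous substitutions.
Codon 4 (CCT, Pro): 3 synonymous substitutions.
Total: 3 + 3 + 3 + 3 = 12.

12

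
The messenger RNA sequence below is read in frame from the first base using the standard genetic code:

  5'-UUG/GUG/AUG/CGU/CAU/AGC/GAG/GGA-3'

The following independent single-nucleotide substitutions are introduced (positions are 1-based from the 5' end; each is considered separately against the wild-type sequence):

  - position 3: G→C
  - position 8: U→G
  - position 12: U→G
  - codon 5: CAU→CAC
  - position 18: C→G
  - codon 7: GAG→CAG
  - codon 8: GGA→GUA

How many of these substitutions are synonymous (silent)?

Codon 1: UUG (Leu) → UUC (Phe) — missense.
Codon 3: AUG (Met) → AGG (Arg) — missense.
Codon 4: CGU (Arg) → CGG (Arg) — synonymous.
Codon 5: CAU (His) → CAC (His) — synonymous.
Codon 6: AGC (Ser) → AGG (Arg) — missense.
Codon 7: GAG (Glu) → CAG (Gln) — missense.
Codon 8: GGA (Gly) → GUA (Val) — missense.
Synonymous: 2 of 7.

2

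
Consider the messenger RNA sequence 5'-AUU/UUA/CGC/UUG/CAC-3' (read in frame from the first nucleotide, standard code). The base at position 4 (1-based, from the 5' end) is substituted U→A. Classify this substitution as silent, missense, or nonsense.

Position 4 falls in codon 2: UUA → Leu.
After the substitution the codon is AUA → Ile.
Leu ≠ Ile, so this is a missense mutation.

missense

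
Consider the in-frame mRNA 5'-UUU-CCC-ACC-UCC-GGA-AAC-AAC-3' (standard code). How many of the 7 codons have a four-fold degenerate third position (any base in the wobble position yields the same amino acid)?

Codon 1 UUU (Phe): third position 2-fold.
Codon 2 CCC (Pro): third position 4-fold.
Codon 3 ACC (Thr): third position 4-fold.
Codon 4 UCC (Ser): third position 4-fold.
Codon 5 GGA (Gly): third position 4-fold.
Codon 6 AAC (Asn): third position 2-fold.
Codon 7 AAC (Asn): third position 2-fold.
Four-fold degenerate third positions: 4.

4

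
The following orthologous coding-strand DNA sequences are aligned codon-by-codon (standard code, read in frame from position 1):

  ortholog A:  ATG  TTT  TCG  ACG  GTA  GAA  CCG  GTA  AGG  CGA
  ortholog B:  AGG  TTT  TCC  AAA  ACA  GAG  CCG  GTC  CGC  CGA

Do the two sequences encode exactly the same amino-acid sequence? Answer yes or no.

no

Codon 1: ATG Met / AGG Arg — nonsynonymous.
Codon 2: TTT Phe / TTT Phe — identical.
Codon 3: TCG Ser / TCC Ser — synonymous.
Codon 4: ACG Thr / AAA Lys — nonsynonymous.
Codon 5: GTA Val / ACA Thr — nonsynonymous.
Codon 6: GAA Glu / GAG Glu — synonymous.
Codon 7: CCG Pro / CCG Pro — identical.
Codon 8: GTA Val / GTC Val — synonymous.
Codon 9: AGG Arg / CGC Arg — synonymous.
Codon 10: CGA Arg / CGA Arg — identical.
Nonsynonymous differences: 3 → different protein.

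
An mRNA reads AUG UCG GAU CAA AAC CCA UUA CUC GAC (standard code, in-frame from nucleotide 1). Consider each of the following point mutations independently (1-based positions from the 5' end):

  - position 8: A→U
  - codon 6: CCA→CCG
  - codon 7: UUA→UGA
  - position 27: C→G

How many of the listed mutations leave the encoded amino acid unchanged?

Codon 3: GAU (Asp) → GUU (Val) — missense.
Codon 6: CCA (Pro) → CCG (Pro) — synonymous.
Codon 7: UUA (Leu) → UGA (Stop) — nonsense.
Codon 9: GAC (Asp) → GAG (Glu) — missense.
Synonymous: 1 of 4.

1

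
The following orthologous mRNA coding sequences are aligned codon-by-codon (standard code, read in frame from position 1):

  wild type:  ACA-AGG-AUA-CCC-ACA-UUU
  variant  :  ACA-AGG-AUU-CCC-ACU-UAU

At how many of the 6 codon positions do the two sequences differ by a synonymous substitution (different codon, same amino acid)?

2

Codon 1: ACA Thr / ACA Thr — identical.
Codon 2: AGG Arg / AGG Arg — identical.
Codon 3: AUA Ile / AUU Ile — synonymous.
Codon 4: CCC Pro / CCC Pro — identical.
Codon 5: ACA Thr / ACU Thr — synonymous.
Codon 6: UUU Phe / UAU Tyr — nonsynonymous.
Synonymous differences: 2.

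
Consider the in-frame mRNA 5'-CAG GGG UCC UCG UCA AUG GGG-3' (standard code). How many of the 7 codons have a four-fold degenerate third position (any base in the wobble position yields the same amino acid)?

5

Codon 1 CAG (Gln): third position 2-fold.
Codon 2 GGG (Gly): third position 4-fold.
Codon 3 UCC (Ser): third position 4-fold.
Codon 4 UCG (Ser): third position 4-fold.
Codon 5 UCA (Ser): third position 4-fold.
Codon 6 AUG (Met): third position 1-fold.
Codon 7 GGG (Gly): third position 4-fold.
Four-fold degenerate third positions: 5.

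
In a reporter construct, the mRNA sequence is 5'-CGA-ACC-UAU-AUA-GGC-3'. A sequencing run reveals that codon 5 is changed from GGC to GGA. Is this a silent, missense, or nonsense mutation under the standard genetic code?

silent

Position 15 falls in codon 5: GGC → Gly.
After the substitution the codon is GGA → Gly.
Both encode Gly, so the change is synonymous.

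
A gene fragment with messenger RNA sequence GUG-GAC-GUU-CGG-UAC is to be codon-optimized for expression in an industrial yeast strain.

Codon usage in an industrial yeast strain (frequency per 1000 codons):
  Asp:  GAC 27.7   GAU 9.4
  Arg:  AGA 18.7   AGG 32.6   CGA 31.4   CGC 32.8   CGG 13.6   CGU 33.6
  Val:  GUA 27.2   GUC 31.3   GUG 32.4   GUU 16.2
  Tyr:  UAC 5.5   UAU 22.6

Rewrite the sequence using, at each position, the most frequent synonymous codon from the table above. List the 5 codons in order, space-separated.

GUG GAC GUG CGU UAU

Codon 1 (Val): best is GUG at 32.4.
Codon 2 (Asp): best is GAC at 27.7.
Codon 3 (Val): best is GUG at 32.4.
Codon 4 (Arg): best is CGU at 33.6.
Codon 5 (Tyr): best is UAU at 22.6.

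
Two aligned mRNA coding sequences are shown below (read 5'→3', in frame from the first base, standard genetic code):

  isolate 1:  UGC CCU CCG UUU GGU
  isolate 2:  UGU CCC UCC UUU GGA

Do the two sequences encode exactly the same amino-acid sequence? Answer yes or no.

Codon 1: UGC Cys / UGU Cys — synonymous.
Codon 2: CCU Pro / CCC Pro — synonymous.
Codon 3: CCG Pro / UCC Ser — nonsynonymous.
Codon 4: UUU Phe / UUU Phe — identical.
Codon 5: GGU Gly / GGA Gly — synonymous.
Nonsynonymous differences: 1 → different protein.

no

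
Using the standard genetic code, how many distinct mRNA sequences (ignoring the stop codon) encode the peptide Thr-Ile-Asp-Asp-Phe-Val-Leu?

Thr: 4 codons.
Ile: 3 codons.
Asp: 2 codons.
Asp: 2 codons.
Phe: 2 codons.
Val: 4 codons.
Leu: 6 codons.
4 × 3 × 2 × 2 × 2 × 4 × 6 = 2304.

2304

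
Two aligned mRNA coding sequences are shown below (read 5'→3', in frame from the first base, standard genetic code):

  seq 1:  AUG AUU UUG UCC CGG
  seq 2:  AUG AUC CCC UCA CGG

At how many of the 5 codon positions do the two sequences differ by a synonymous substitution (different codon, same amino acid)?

2

Codon 1: AUG Met / AUG Met — identical.
Codon 2: AUU Ile / AUC Ile — synonymous.
Codon 3: UUG Leu / CCC Pro — nonsynonymous.
Codon 4: UCC Ser / UCA Ser — synonymous.
Codon 5: CGG Arg / CGG Arg — identical.
Synonymous differences: 2.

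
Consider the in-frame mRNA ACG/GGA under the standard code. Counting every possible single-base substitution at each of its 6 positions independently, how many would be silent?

Codon 1 (ACG, Thr): 3 synonymous substitutions.
Codon 2 (GGA, Gly): 3 synonymous substitutions.
Total: 3 + 3 = 6.

6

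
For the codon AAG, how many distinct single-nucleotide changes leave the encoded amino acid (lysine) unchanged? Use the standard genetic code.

Position 1: none → 0 synonymous.
Position 2: none → 0 synonymous.
Position 3: AAA → 1 synonymous.
Total: 0 + 0 + 1 = 1.

1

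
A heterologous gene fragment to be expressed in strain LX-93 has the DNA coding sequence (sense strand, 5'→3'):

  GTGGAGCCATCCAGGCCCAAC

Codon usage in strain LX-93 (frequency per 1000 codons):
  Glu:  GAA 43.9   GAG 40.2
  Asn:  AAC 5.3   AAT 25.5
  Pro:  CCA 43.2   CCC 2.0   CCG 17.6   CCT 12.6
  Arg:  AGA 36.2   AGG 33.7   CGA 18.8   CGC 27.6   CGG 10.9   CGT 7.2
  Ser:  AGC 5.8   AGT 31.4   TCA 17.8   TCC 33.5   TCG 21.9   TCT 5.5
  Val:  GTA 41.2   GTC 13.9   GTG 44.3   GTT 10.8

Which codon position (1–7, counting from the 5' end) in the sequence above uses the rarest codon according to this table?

6

Codon 1 GTG (Val): 44.3 per 1000.
Codon 2 GAG (Glu): 40.2 per 1000.
Codon 3 CCA (Pro): 43.2 per 1000.
Codon 4 TCC (Ser): 33.5 per 1000.
Codon 5 AGG (Arg): 33.7 per 1000.
Codon 6 CCC (Pro): 2.0 per 1000.
Codon 7 AAC (Asn): 5.3 per 1000.
Lowest frequency is 2.0 at codon 6.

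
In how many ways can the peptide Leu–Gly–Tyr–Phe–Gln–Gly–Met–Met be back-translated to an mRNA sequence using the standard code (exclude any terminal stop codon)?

768

Leu: 6 codons.
Gly: 4 codons.
Tyr: 2 codons.
Phe: 2 codons.
Gln: 2 codons.
Gly: 4 codons.
Met: 1 codon.
Met: 1 codon.
6 × 4 × 2 × 2 × 2 × 4 × 1 × 1 = 768.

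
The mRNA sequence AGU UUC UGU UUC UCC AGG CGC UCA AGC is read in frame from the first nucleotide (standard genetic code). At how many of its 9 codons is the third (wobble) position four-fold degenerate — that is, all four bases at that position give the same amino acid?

Codon 1 AGU (Ser): third position 2-fold.
Codon 2 UUC (Phe): third position 2-fold.
Codon 3 UGU (Cys): third position 2-fold.
Codon 4 UUC (Phe): third position 2-fold.
Codon 5 UCC (Ser): third position 4-fold.
Codon 6 AGG (Arg): third position 2-fold.
Codon 7 CGC (Arg): third position 4-fold.
Codon 8 UCA (Ser): third position 4-fold.
Codon 9 AGC (Ser): third position 2-fold.
Four-fold degenerate third positions: 3.

3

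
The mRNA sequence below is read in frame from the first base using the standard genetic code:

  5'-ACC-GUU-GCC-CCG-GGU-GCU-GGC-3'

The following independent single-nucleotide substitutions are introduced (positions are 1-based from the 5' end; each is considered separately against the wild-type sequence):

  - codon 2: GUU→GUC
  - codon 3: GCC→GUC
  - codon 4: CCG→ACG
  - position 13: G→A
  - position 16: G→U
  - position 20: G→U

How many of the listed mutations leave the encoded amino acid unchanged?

Codon 2: GUU (Val) → GUC (Val) — synonymous.
Codon 3: GCC (Ala) → GUC (Val) — missense.
Codon 4: CCG (Pro) → ACG (Thr) — missense.
Codon 5: GGU (Gly) → AGU (Ser) — missense.
Codon 6: GCU (Ala) → UCU (Ser) — missense.
Codon 7: GGC (Gly) → GUC (Val) — missense.
Synonymous: 1 of 6.

1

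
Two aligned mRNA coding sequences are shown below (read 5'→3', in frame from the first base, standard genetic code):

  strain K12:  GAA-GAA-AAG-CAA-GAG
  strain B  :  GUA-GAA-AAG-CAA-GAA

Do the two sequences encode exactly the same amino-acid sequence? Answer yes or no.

Codon 1: GAA Glu / GUA Val — nonsynonymous.
Codon 2: GAA Glu / GAA Glu — identical.
Codon 3: AAG Lys / AAG Lys — identical.
Codon 4: CAA Gln / CAA Gln — identical.
Codon 5: GAG Glu / GAA Glu — synonymous.
Nonsynonymous differences: 1 → different protein.

no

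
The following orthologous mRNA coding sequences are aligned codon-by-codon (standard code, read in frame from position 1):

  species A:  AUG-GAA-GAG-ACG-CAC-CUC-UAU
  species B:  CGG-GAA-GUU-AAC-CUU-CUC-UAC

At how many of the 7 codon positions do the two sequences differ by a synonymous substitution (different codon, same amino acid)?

Codon 1: AUG Met / CGG Arg — nonsynonymous.
Codon 2: GAA Glu / GAA Glu — identical.
Codon 3: GAG Glu / GUU Val — nonsynonymous.
Codon 4: ACG Thr / AAC Asn — nonsynonymous.
Codon 5: CAC His / CUU Leu — nonsynonymous.
Codon 6: CUC Leu / CUC Leu — identical.
Codon 7: UAU Tyr / UAC Tyr — synonymous.
Synonymous differences: 1.

1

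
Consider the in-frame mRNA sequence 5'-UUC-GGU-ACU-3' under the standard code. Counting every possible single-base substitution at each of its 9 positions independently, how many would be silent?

7

Codon 1 (UUC, Phe): 1 synonymous substitution.
Codon 2 (GGU, Gly): 3 synonymous substitutions.
Codon 3 (ACU, Thr): 3 synonymous substitutions.
Total: 1 + 3 + 3 = 7.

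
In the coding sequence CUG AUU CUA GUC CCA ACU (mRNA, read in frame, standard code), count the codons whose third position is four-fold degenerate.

5

Codon 1 CUG (Leu): third position 4-fold.
Codon 2 AUU (Ile): third position 3-fold.
Codon 3 CUA (Leu): third position 4-fold.
Codon 4 GUC (Val): third position 4-fold.
Codon 5 CCA (Pro): third position 4-fold.
Codon 6 ACU (Thr): third position 4-fold.
Four-fold degenerate third positions: 5.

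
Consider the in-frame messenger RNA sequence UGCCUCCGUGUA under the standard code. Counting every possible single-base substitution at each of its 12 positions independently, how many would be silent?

10

Codon 1 (UGC, Cys): 1 synonymous substitution.
Codon 2 (CUC, Leu): 3 synonymous substitutions.
Codon 3 (CGU, Arg): 3 synonymous substitutions.
Codon 4 (GUA, Val): 3 synonymous substitutions.
Total: 1 + 3 + 3 + 3 = 10.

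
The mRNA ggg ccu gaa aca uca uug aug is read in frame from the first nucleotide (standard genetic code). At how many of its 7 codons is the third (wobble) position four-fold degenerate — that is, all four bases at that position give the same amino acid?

Codon 1 GGG (Gly): third position 4-fold.
Codon 2 CCU (Pro): third position 4-fold.
Codon 3 GAA (Glu): third position 2-fold.
Codon 4 ACA (Thr): third position 4-fold.
Codon 5 UCA (Ser): third position 4-fold.
Codon 6 UUG (Leu): third position 2-fold.
Codon 7 AUG (Met): third position 1-fold.
Four-fold degenerate third positions: 4.

4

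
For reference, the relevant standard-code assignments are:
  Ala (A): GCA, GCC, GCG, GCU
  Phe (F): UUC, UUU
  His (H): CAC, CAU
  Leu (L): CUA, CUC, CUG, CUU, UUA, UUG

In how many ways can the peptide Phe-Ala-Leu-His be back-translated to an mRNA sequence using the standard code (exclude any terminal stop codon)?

Phe: 2 codons.
Ala: 4 codons.
Leu: 6 codons.
His: 2 codons.
2 × 4 × 6 × 2 = 96.

96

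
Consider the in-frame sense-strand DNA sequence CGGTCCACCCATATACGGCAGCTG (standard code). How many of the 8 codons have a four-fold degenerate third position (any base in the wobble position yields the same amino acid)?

Codon 1 CGG (Arg): third position 4-fold.
Codon 2 TCC (Ser): third position 4-fold.
Codon 3 ACC (Thr): third position 4-fold.
Codon 4 CAT (His): third position 2-fold.
Codon 5 ATA (Ile): third position 3-fold.
Codon 6 CGG (Arg): third position 4-fold.
Codon 7 CAG (Gln): third position 2-fold.
Codon 8 CTG (Leu): third position 4-fold.
Four-fold degenerate third positions: 5.

5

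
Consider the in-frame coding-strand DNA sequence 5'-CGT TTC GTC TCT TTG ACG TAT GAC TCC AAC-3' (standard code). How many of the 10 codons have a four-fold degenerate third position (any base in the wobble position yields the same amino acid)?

5

Codon 1 CGT (Arg): third position 4-fold.
Codon 2 TTC (Phe): third position 2-fold.
Codon 3 GTC (Val): third position 4-fold.
Codon 4 TCT (Ser): third position 4-fold.
Codon 5 TTG (Leu): third position 2-fold.
Codon 6 ACG (Thr): third position 4-fold.
Codon 7 TAT (Tyr): third position 2-fold.
Codon 8 GAC (Asp): third position 2-fold.
Codon 9 TCC (Ser): third position 4-fold.
Codon 10 AAC (Asn): third position 2-fold.
Four-fold degenerate third positions: 5.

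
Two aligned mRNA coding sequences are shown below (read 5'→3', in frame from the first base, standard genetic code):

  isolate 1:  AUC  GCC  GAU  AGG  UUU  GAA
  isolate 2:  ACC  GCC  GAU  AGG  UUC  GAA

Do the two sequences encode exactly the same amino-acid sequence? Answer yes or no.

Codon 1: AUC Ile / ACC Thr — nonsynonymous.
Codon 2: GCC Ala / GCC Ala — identical.
Codon 3: GAU Asp / GAU Asp — identical.
Codon 4: AGG Arg / AGG Arg — identical.
Codon 5: UUU Phe / UUC Phe — synonymous.
Codon 6: GAA Glu / GAA Glu — identical.
Nonsynonymous differences: 1 → different protein.

no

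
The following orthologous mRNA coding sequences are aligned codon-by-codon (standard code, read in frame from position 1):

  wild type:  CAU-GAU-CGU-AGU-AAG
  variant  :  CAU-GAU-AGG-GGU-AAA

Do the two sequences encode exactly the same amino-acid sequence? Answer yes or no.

no

Codon 1: CAU His / CAU His — identical.
Codon 2: GAU Asp / GAU Asp — identical.
Codon 3: CGU Arg / AGG Arg — synonymous.
Codon 4: AGU Ser / GGU Gly — nonsynonymous.
Codon 5: AAG Lys / AAA Lys — synonymous.
Nonsynonymous differences: 1 → different protein.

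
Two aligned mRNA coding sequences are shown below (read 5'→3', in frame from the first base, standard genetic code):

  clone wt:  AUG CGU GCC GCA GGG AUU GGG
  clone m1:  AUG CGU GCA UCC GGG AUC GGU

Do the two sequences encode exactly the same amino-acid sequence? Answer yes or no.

Codon 1: AUG Met / AUG Met — identical.
Codon 2: CGU Arg / CGU Arg — identical.
Codon 3: GCC Ala / GCA Ala — synonymous.
Codon 4: GCA Ala / UCC Ser — nonsynonymous.
Codon 5: GGG Gly / GGG Gly — identical.
Codon 6: AUU Ile / AUC Ile — synonymous.
Codon 7: GGG Gly / GGU Gly — synonymous.
Nonsynonymous differences: 1 → different protein.

no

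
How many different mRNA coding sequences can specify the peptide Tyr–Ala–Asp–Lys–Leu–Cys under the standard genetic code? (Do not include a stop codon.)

Tyr: 2 codons.
Ala: 4 codons.
Asp: 2 codons.
Lys: 2 codons.
Leu: 6 codons.
Cys: 2 codons.
2 × 4 × 2 × 2 × 6 × 2 = 384.

384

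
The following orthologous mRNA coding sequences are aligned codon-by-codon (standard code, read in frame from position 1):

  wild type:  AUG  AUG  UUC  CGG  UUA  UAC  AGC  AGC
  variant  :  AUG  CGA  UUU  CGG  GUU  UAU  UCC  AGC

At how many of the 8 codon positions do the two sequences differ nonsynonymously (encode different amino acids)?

2

Codon 1: AUG Met / AUG Met — identical.
Codon 2: AUG Met / CGA Arg — nonsynonymous.
Codon 3: UUC Phe / UUU Phe — synonymous.
Codon 4: CGG Arg / CGG Arg — identical.
Codon 5: UUA Leu / GUU Val — nonsynonymous.
Codon 6: UAC Tyr / UAU Tyr — synonymous.
Codon 7: AGC Ser / UCC Ser — synonymous.
Codon 8: AGC Ser / AGC Ser — identical.
Nonsynonymous differences: 2.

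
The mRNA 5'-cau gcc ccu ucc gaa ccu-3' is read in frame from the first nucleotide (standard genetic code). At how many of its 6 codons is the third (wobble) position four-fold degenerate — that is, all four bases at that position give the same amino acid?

4

Codon 1 CAU (His): third position 2-fold.
Codon 2 GCC (Ala): third position 4-fold.
Codon 3 CCU (Pro): third position 4-fold.
Codon 4 UCC (Ser): third position 4-fold.
Codon 5 GAA (Glu): third position 2-fold.
Codon 6 CCU (Pro): third position 4-fold.
Four-fold degenerate third positions: 4.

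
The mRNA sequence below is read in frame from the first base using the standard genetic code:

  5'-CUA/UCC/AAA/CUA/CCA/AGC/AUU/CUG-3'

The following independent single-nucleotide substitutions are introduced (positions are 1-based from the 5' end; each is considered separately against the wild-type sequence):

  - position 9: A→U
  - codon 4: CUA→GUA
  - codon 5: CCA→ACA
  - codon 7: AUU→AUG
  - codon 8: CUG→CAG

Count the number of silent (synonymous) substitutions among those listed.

0

Codon 3: AAA (Lys) → AAU (Asn) — missense.
Codon 4: CUA (Leu) → GUA (Val) — missense.
Codon 5: CCA (Pro) → ACA (Thr) — missense.
Codon 7: AUU (Ile) → AUG (Met) — missense.
Codon 8: CUG (Leu) → CAG (Gln) — missense.
Synonymous: 0 of 5.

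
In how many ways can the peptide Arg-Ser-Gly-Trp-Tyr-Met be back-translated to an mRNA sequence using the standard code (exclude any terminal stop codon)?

288

Arg: 6 codons.
Ser: 6 codons.
Gly: 4 codons.
Trp: 1 codon.
Tyr: 2 codons.
Met: 1 codon.
6 × 6 × 4 × 1 × 2 × 1 = 288.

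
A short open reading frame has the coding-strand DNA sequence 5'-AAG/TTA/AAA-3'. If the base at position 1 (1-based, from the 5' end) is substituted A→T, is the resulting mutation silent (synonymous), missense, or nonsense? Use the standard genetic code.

Position 1 falls in codon 1: AAG → Lys.
After the substitution the codon is TAG → Stop.
The new codon is a stop codon, so this is a nonsense mutation.

nonsense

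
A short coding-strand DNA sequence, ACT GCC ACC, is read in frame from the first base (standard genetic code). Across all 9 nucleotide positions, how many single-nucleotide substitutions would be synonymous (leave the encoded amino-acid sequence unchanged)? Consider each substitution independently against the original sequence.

9

Codon 1 (ACT, Thr): 3 synonymous substitutions.
Codon 2 (GCC, Ala): 3 synonymous substitutions.
Codon 3 (ACC, Thr): 3 synonymous substitutions.
Total: 3 + 3 + 3 = 9.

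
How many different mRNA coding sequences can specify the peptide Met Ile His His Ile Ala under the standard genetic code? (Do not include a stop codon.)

144

Met: 1 codon.
Ile: 3 codons.
His: 2 codons.
His: 2 codons.
Ile: 3 codons.
Ala: 4 codons.
1 × 3 × 2 × 2 × 3 × 4 = 144.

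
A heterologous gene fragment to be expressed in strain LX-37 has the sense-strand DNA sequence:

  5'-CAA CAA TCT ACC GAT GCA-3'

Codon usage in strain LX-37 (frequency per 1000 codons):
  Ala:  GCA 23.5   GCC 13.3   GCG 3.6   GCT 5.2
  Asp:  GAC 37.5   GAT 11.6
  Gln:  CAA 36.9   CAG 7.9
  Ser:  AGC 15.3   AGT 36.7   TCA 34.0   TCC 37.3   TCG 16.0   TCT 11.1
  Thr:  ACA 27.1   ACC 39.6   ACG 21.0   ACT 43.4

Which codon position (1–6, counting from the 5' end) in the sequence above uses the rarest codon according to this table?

Codon 1 CAA (Gln): 36.9 per 1000.
Codon 2 CAA (Gln): 36.9 per 1000.
Codon 3 TCT (Ser): 11.1 per 1000.
Codon 4 ACC (Thr): 39.6 per 1000.
Codon 5 GAT (Asp): 11.6 per 1000.
Codon 6 GCA (Ala): 23.5 per 1000.
Lowest frequency is 11.1 at codon 3.

3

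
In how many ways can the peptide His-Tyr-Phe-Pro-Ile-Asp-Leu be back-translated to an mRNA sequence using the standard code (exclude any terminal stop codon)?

1152

His: 2 codons.
Tyr: 2 codons.
Phe: 2 codons.
Pro: 4 codons.
Ile: 3 codons.
Asp: 2 codons.
Leu: 6 codons.
2 × 2 × 2 × 4 × 3 × 2 × 6 = 1152.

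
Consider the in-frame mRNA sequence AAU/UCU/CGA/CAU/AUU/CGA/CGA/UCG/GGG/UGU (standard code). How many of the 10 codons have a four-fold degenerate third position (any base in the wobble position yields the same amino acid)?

Codon 1 AAU (Asn): third position 2-fold.
Codon 2 UCU (Ser): third position 4-fold.
Codon 3 CGA (Arg): third position 4-fold.
Codon 4 CAU (His): third position 2-fold.
Codon 5 AUU (Ile): third position 3-fold.
Codon 6 CGA (Arg): third position 4-fold.
Codon 7 CGA (Arg): third position 4-fold.
Codon 8 UCG (Ser): third position 4-fold.
Codon 9 GGG (Gly): third position 4-fold.
Codon 10 UGU (Cys): third position 2-fold.
Four-fold degenerate third positions: 6.

6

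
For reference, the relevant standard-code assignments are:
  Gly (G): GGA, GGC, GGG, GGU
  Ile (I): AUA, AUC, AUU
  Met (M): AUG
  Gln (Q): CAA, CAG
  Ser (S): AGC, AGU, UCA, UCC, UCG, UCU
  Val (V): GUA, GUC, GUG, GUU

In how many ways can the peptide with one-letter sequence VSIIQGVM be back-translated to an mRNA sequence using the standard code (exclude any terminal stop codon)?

6912

Val: 4 codons.
Ser: 6 codons.
Ile: 3 codons.
Ile: 3 codons.
Gln: 2 codons.
Gly: 4 codons.
Val: 4 codons.
Met: 1 codon.
4 × 6 × 3 × 3 × 2 × 4 × 4 × 1 = 6912.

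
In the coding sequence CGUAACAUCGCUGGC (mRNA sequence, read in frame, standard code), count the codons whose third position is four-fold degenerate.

3

Codon 1 CGU (Arg): third position 4-fold.
Codon 2 AAC (Asn): third position 2-fold.
Codon 3 AUC (Ile): third position 3-fold.
Codon 4 GCU (Ala): third position 4-fold.
Codon 5 GGC (Gly): third position 4-fold.
Four-fold degenerate third positions: 3.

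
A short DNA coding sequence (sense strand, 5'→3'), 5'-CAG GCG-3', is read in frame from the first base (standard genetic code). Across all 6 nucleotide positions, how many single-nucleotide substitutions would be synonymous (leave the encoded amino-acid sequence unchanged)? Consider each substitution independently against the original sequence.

Codon 1 (CAG, Gln): 1 synonymous substitution.
Codon 2 (GCG, Ala): 3 synonymous substitutions.
Total: 1 + 3 = 4.

4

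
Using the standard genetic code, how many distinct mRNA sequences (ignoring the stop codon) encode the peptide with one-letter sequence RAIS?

432

Arg: 6 codons.
Ala: 4 codons.
Ile: 3 codons.
Ser: 6 codons.
6 × 4 × 3 × 6 = 432.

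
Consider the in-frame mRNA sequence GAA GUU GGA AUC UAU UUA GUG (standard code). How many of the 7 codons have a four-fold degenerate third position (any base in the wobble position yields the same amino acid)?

Codon 1 GAA (Glu): third position 2-fold.
Codon 2 GUU (Val): third position 4-fold.
Codon 3 GGA (Gly): third position 4-fold.
Codon 4 AUC (Ile): third position 3-fold.
Codon 5 UAU (Tyr): third position 2-fold.
Codon 6 UUA (Leu): third position 2-fold.
Codon 7 GUG (Val): third position 4-fold.
Four-fold degenerate third positions: 3.

3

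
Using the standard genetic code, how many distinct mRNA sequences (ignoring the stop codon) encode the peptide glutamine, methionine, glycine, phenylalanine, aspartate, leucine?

192

Gln: 2 codons.
Met: 1 codon.
Gly: 4 codons.
Phe: 2 codons.
Asp: 2 codons.
Leu: 6 codons.
2 × 1 × 4 × 2 × 2 × 6 = 192.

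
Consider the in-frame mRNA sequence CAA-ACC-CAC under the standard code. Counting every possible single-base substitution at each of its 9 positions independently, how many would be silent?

Codon 1 (CAA, Gln): 1 synonymous substitution.
Codon 2 (ACC, Thr): 3 synonymous substitutions.
Codon 3 (CAC, His): 1 synonymous substitution.
Total: 1 + 3 + 1 = 5.

5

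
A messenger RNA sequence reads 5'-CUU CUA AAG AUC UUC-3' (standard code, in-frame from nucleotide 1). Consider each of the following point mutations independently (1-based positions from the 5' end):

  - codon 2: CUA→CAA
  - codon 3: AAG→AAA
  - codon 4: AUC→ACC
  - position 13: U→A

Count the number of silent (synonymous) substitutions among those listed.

1

Codon 2: CUA (Leu) → CAA (Gln) — missense.
Codon 3: AAG (Lys) → AAA (Lys) — synonymous.
Codon 4: AUC (Ile) → ACC (Thr) — missense.
Codon 5: UUC (Phe) → AUC (Ile) — missense.
Synonymous: 1 of 4.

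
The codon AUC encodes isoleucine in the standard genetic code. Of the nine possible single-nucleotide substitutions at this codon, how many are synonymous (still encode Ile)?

2

Position 1: none → 0 synonymous.
Position 2: none → 0 synonymous.
Position 3: AUU, AUA → 2 synonymous.
Total: 0 + 0 + 2 = 2.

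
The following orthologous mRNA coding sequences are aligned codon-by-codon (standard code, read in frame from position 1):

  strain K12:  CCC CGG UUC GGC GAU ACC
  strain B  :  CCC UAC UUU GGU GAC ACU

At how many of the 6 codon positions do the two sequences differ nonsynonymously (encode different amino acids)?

1

Codon 1: CCC Pro / CCC Pro — identical.
Codon 2: CGG Arg / UAC Tyr — nonsynonymous.
Codon 3: UUC Phe / UUU Phe — synonymous.
Codon 4: GGC Gly / GGU Gly — synonymous.
Codon 5: GAU Asp / GAC Asp — synonymous.
Codon 6: ACC Thr / ACU Thr — synonymous.
Nonsynonymous differences: 1.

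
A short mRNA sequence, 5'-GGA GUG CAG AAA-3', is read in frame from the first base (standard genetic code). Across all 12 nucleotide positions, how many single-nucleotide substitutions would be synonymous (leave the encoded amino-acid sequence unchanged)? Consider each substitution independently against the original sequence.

8

Codon 1 (GGA, Gly): 3 synonymous substitutions.
Codon 2 (GUG, Val): 3 synonymous substitutions.
Codon 3 (CAG, Gln): 1 synonymous substitution.
Codon 4 (AAA, Lys): 1 synonymous substitution.
Total: 3 + 3 + 1 + 1 = 8.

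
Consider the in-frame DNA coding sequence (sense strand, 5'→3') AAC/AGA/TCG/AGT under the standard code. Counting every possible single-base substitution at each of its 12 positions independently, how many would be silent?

7

Codon 1 (AAC, Asn): 1 synonymous substitution.
Codon 2 (AGA, Arg): 2 synonymous substitutions.
Codon 3 (TCG, Ser): 3 synonymous substitutions.
Codon 4 (AGT, Ser): 1 synonymous substitution.
Total: 1 + 2 + 3 + 1 = 7.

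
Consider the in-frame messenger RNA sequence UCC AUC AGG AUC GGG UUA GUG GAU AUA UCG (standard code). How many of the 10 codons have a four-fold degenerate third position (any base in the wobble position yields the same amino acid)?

Codon 1 UCC (Ser): third position 4-fold.
Codon 2 AUC (Ile): third position 3-fold.
Codon 3 AGG (Arg): third position 2-fold.
Codon 4 AUC (Ile): third position 3-fold.
Codon 5 GGG (Gly): third position 4-fold.
Codon 6 UUA (Leu): third position 2-fold.
Codon 7 GUG (Val): third position 4-fold.
Codon 8 GAU (Asp): third position 2-fold.
Codon 9 AUA (Ile): third position 3-fold.
Codon 10 UCG (Ser): third position 4-fold.
Four-fold degenerate third positions: 4.

4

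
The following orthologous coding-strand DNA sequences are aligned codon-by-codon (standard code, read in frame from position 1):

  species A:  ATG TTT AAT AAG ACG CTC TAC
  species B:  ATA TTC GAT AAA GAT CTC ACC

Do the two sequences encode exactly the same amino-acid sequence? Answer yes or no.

no

Codon 1: ATG Met / ATA Ile — nonsynonymous.
Codon 2: TTT Phe / TTC Phe — synonymous.
Codon 3: AAT Asn / GAT Asp — nonsynonymous.
Codon 4: AAG Lys / AAA Lys — synonymous.
Codon 5: ACG Thr / GAT Asp — nonsynonymous.
Codon 6: CTC Leu / CTC Leu — identical.
Codon 7: TAC Tyr / ACC Thr — nonsynonymous.
Nonsynonymous differences: 4 → different protein.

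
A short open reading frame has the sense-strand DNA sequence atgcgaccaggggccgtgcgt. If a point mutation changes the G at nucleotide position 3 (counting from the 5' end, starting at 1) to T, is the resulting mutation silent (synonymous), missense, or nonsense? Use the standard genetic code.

Position 3 falls in codon 1: ATG → Met.
After the substitution the codon is ATT → Ile.
Met ≠ Ile, so this is a missense mutation.

missense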